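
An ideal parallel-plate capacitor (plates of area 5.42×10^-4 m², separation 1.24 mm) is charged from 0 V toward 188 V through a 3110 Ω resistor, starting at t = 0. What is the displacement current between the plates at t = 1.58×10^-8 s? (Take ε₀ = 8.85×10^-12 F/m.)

0.0163 A

C = ε₀A/d = (8.85×10^-12)(5.42×10^-4)/(1.24×10^-3) = 3.868×10^-12 F and τ = RC = 1.203×10^-8 s. I_d in the gap equals the RC charging current.
I_d(t) = (V₀/R) e^(−t/τ) = 0.06045 · e^(−1.313) = 0.0163 A.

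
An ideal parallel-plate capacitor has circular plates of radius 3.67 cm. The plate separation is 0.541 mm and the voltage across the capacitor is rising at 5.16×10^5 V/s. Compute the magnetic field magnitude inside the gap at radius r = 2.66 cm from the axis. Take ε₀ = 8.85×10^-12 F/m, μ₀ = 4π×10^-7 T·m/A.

I_d = C dV/dt with C = ε₀πR²/d = 6.921×10^-11 F, so I_d = (6.921×10^-11)(5.16×10^5) = 3.571×10^-5 A.
∮B·dl = μ₀ I_d,enc with I_d,enc = I_d r²/R² = 1.876×10^-5 A; so B = μ₀ I_d,enc/(2πr) = 1.41×10^-10 T.

1.41×10^-10 T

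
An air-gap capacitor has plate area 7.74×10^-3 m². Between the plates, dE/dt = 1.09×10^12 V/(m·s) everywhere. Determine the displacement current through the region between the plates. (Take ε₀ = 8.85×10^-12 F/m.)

The displacement current is ε₀ times dΦ_E/dt = ε₀ A dE/dt = (8.85×10^-12)(7.74×10^-3)(1.09×10^12) = 0.0747 A.

0.0747 A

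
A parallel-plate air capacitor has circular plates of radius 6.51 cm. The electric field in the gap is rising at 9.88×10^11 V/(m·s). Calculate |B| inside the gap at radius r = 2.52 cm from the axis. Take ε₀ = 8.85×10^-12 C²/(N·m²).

Total displacement current: I_d = ε₀(πR²)(dE/dt) = (8.85×10^-12)(0.01331)(9.88×10^11) = 0.1164 A.
∮B·dl = μ₀ I_d,enc with I_d,enc = I_d r²/R² = 0.01744 A; so B = μ₀ I_d,enc/(2πr) = 1.38×10^-7 T.

1.38×10^-7 T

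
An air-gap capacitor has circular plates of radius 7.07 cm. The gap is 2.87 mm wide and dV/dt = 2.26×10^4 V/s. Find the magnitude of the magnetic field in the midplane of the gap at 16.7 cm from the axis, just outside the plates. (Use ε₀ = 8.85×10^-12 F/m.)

I_d = C dV/dt with C = ε₀πR²/d = 4.841×10^-11 F, so I_d = (4.841×10^-11)(2.26×10^4) = 1.094×10^-6 A.
For r ≥ R the full I_d is enclosed: B = μ₀ I_d/(2πr) = (4π×10^-7)(1.094×10^-6)/(2π·0.167) = 1.31×10^-12 T.

1.31×10^-12 T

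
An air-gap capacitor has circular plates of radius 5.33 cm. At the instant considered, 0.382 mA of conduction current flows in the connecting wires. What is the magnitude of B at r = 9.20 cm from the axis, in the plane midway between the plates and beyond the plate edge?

8.30×10^-10 T

No conduction current crosses the gap, so I_d there equals the 3.82×10^-4 A in the leads.
With r > R the enclosed displacement current is the full I_d; B = μ₀ I_d / (2πr) = 8.30×10^-10 T.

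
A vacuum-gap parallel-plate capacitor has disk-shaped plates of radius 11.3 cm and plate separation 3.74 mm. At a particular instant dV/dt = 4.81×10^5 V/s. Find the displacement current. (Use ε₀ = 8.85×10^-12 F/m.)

4.57×10^-5 A

C = ε₀A/d = (8.85×10^-12)(0.04011)/(3.74×10^-3) = 9.491×10^-11 F.
I_d = C dV/dt = (9.491×10^-11)(4.81×10^5) = 4.57×10^-5 A.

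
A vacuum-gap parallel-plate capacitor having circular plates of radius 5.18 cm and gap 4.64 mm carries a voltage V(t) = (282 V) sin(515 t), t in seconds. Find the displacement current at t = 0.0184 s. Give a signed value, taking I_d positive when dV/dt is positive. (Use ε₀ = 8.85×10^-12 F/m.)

-2.33×10^-6 A

C = ε₀A/d = (8.85×10^-12)(8.430×10^-3)/(4.64×10^-3) = 1.608×10^-11 F. dV/dt = V₀ω·cos(ωt); at ωt = 9.476 rad this factor is -0.9987.
I_d = C dV/dt = (1.608×10^-11)(282)(515)(-0.9987) = -2.33×10^-6 A.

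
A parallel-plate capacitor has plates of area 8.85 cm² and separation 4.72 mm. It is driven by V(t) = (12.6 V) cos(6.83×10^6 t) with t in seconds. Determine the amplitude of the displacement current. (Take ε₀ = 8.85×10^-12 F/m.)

C = ε₀A/d = (8.85×10^-12)(8.85×10^-4)/(4.72×10^-3) = 1.659×10^-12 F; ω = 6.83×10^6 rad/s.
I_d = C dV/dt, so |I_d|_max = C V₀ ω = (1.659×10^-12)(12.6)(6.83×10^6) = 1.43×10^-4 A.

1.43×10^-4 A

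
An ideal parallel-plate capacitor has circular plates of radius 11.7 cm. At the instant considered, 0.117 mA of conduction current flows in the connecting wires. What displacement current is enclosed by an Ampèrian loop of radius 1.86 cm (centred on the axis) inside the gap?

No conduction current crosses the gap, so I_d there equals the 1.17×10^-4 A in the leads.
Through an area πr² the displacement current is I_d·(πr²/πR²) = I_d (r/R)² = 2.96×10^-6 A.

2.96×10^-6 A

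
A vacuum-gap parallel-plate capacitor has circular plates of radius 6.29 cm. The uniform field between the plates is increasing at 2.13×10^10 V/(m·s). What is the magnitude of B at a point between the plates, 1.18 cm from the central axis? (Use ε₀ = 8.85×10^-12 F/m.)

Total displacement current: I_d = ε₀(πR²)(dE/dt) = (8.85×10^-12)(0.01243)(2.13×10^10) = 2.343×10^-3 A.
For r < R the Ampère–Maxwell law gives B(2πr) = μ₀ I_d (r²/R²), so B = μ₀ I_d r/(2πR²) = (4π×10^-7)(2.343×10^-3)(0.0118)/(2π·0.0629²) = 1.40×10^-9 T.

1.40×10^-9 T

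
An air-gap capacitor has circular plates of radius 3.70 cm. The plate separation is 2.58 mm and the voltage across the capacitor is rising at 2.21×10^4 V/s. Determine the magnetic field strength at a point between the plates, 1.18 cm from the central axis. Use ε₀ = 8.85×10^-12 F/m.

dE/dt = (dV/dt)/d = 8.566×10^6 V/(m·s); I_d = ε₀(πR²)(dE/dt) = (8.85×10^-12)(4.301×10^-3)(8.566×10^6) = 3.261×10^-7 A.
∮B·dl = μ₀ I_d,enc with I_d,enc = I_d r²/R² = 3.317×10^-8 A; so B = μ₀ I_d,enc/(2πr) = 5.62×10^-13 T.

5.62×10^-13 T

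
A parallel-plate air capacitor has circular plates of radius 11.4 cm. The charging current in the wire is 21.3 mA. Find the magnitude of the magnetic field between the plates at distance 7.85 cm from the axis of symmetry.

No conduction current crosses the gap, so I_d there equals the 0.0213 A in the leads.
For r < R the Ampère–Maxwell law gives B(2πr) = μ₀ I_d (r²/R²), so B = μ₀ I_d r/(2πR²) = (4π×10^-7)(0.0213)(0.0785)/(2π·0.114²) = 2.57×10^-8 T.

2.57×10^-8 T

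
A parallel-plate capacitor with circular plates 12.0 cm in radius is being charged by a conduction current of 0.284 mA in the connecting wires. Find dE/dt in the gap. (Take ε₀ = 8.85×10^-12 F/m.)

7.09×10^8 V/(m·s)

By continuity, I_d in the gap equals the 0.284 mA flowing in the wire.
Then dE/dt = I_d/(ε₀A) = 7.09×10^8 V/(m·s).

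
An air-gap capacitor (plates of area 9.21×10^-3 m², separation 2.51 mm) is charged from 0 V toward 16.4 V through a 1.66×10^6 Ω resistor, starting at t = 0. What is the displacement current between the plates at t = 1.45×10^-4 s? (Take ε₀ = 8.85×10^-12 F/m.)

6.71×10^-7 A

C = ε₀A/d = (8.85×10^-12)(9.21×10^-3)/(2.51×10^-3) = 3.247×10^-11 F and τ = RC = 5.390×10^-5 s. I_d in the gap equals the RC charging current.
I_d(t) = (V₀/R) e^(−t/τ) = 9.880×10^-6 · e^(−2.690) = 6.71×10^-7 A.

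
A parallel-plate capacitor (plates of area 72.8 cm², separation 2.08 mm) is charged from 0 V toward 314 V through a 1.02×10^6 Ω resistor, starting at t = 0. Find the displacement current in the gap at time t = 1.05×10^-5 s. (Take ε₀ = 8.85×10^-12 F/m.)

2.21×10^-4 A

C = ε₀A/d = (8.85×10^-12)(7.28×10^-3)/(2.08×10^-3) = 3.097×10^-11 F and τ = RC = 3.159×10^-5 s. I_d in the gap equals the RC charging current.
I_d(t) = (V₀/R) e^(−t/τ) = 3.078×10^-4 · e^(−0.3324) = 2.21×10^-4 A.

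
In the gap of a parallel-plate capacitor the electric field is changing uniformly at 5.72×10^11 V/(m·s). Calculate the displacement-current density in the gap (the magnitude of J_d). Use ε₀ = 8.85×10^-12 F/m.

The displacement-current density is ε₀ ∂E/∂t = (8.85×10^-12)(5.72×10^11) = 5.06 A/m².

5.06 A/m²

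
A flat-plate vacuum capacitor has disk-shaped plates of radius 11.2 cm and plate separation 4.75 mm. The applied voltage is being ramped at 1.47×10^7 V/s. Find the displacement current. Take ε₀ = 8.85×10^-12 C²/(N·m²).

E = V/d so dE/dt = (dV/dt)/d = 3.095×10^9 V/(m·s), and I_d = ε₀ A dE/dt = (8.85×10^-12)(0.03941)(3.095×10^9) = 1.08×10^-3 A.

1.08×10^-3 A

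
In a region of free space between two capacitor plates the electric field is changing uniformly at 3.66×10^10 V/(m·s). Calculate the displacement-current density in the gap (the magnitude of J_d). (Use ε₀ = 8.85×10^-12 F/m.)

J_d = ε₀ dE/dt = (8.85×10^-12)(3.66×10^10) = 0.324 A/m².

0.324 A/m²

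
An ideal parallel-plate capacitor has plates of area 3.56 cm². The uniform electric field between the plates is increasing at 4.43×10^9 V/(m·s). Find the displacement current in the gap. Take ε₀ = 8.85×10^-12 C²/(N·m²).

With a uniform field, Φ_E = EA, so I_d = ε₀ A dE/dt = 1.40×10^-5 A.

1.40×10^-5 A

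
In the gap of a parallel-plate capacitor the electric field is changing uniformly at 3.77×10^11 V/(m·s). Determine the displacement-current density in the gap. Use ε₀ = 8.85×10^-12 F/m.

3.34 A/m²

The displacement-current density is ε₀ ∂E/∂t = (8.85×10^-12)(3.77×10^11) = 3.34 A/m².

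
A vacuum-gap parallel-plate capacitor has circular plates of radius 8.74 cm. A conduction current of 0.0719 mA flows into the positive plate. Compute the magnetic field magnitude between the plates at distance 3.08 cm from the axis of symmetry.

By continuity the displacement current in the gap matches the conduction current: I_d = 7.19×10^-5 A.
An Ampèrian loop of radius r encloses a fraction (r/R)² of I_d. Then B·2πr = μ₀ I_d (r/R)², giving B = μ₀ I_d r/(2πR²) = 5.80×10^-11 T.

5.80×10^-11 T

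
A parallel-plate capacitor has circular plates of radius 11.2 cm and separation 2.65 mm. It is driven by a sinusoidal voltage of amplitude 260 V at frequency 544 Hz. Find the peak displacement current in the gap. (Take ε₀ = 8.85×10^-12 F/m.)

1.17×10^-4 A

The displacement current equals the conduction current C dV/dt, which peaks at C V₀ ω.
With C = ε₀A/d = (8.85×10^-12)(0.03941)/(2.65×10^-3) = 1.316×10^-10 F and ω = 2πf = 3418 rad/s, I_d,max = (1.316×10^-10)(260)(3418) = 1.17×10^-4 A.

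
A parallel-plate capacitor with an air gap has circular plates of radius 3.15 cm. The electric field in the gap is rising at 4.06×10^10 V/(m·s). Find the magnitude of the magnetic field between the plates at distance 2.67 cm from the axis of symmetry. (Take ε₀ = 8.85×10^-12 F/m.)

Total displacement current: I_d = ε₀(πR²)(dE/dt) = (8.85×10^-12)(3.117×10^-3)(4.06×10^10) = 1.120×10^-3 A.
For r < R the Ampère–Maxwell law gives B(2πr) = μ₀ I_d (r²/R²), so B = μ₀ I_d r/(2πR²) = (4π×10^-7)(1.120×10^-3)(0.0267)/(2π·0.0315²) = 6.03×10^-9 T.

6.03×10^-9 T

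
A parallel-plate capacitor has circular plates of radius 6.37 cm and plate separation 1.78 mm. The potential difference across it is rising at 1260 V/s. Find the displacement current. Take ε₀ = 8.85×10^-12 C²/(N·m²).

7.99×10^-8 A

The field between the plates is E = V/d, so dE/dt = (1260)/(1.78×10^-3 m) = 7.079×10^5 V/(m·s).
I_d = ε₀ A (dE/dt) = (8.85×10^-12)(0.01275)(7.079×10^5) = 7.99×10^-8 A.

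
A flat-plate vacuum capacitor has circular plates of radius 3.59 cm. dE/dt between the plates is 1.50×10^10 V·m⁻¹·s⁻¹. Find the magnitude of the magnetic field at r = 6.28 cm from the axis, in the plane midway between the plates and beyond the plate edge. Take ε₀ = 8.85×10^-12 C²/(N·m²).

Through the whole plate area (πR² = 4.049×10^-3 m²), I_d = ε₀ πR² dE/dt = 5.375×10^-4 A.
For r ≥ R the full I_d is enclosed: B = μ₀ I_d/(2πr) = (4π×10^-7)(5.375×10^-4)/(2π·0.0628) = 1.71×10^-9 T.

1.71×10^-9 T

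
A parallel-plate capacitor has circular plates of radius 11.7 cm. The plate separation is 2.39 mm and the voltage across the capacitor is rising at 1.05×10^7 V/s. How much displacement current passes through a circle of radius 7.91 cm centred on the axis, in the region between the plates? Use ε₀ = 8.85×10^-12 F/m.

dE/dt = (dV/dt)/d = 4.393×10^9 V/(m·s); I_d = ε₀(πR²)(dE/dt) = (8.85×10^-12)(0.04301)(4.393×10^9) = 1.672×10^-3 A.
Since J_d is uniform, the enclosed fraction is (r/R)² = 0.4571, giving I_d,enc = 7.64×10^-4 A.

7.64×10^-4 A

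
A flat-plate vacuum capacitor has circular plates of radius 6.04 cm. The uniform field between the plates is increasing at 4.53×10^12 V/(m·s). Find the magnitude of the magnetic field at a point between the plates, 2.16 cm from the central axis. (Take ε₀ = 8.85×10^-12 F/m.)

5.44×10^-7 T

Through the whole plate area (πR² = 0.01146 m²), I_d = ε₀ πR² dE/dt = 0.4594 A.
An Ampèrian loop of radius r encloses a fraction (r/R)² of I_d. Then B·2πr = μ₀ I_d (r/R)², giving B = μ₀ I_d r/(2πR²) = 5.44×10^-7 T.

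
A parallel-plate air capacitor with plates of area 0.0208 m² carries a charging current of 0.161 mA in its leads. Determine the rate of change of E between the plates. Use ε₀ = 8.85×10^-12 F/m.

8.75×10^8 V/(m·s)

By continuity, I_d in the gap equals the 0.161 mA flowing in the wire.
Since I_d = ε₀ A dE/dt, dE/dt = I_d/(ε₀A) = (1.61×10^-4)/((8.85×10^-12)(0.0208)) = 8.75×10^8 V/(m·s).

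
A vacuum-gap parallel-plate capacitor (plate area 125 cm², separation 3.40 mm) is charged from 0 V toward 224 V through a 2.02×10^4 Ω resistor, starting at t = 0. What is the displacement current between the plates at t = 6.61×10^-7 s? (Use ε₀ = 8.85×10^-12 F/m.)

C = ε₀A/d = (8.85×10^-12)(0.0125)/(3.40×10^-3) = 3.254×10^-11 F, so τ = RC = 6.573×10^-7 s.
The conduction current is I(t) = (V₀/R) e^(−t/τ), and the displacement current between the plates equals it.
t/τ = 1.006; I_d = (224/2.02×10^4) · e^(−1.006) = (0.01109)(0.3657) = 4.06×10^-3 A.

4.06×10^-3 A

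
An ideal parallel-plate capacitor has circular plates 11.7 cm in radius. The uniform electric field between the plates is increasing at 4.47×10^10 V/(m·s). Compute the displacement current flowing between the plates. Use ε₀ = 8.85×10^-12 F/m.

0.0170 A

The displacement current is ε₀ times dΦ_E/dt = ε₀ A dE/dt = (8.85×10^-12)(0.04301)(4.47×10^10) = 0.0170 A.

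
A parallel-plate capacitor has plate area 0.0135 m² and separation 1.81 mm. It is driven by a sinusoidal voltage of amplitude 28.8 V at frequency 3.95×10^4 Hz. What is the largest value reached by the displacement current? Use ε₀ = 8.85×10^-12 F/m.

The displacement current equals the conduction current C dV/dt, which peaks at C V₀ ω.
With C = ε₀A/d = (8.85×10^-12)(0.0135)/(1.81×10^-3) = 6.601×10^-11 F and ω = 2πf = 2.482×10^5 rad/s, I_d,max = (6.601×10^-11)(28.8)(2.482×10^5) = 4.72×10^-4 A.

4.72×10^-4 A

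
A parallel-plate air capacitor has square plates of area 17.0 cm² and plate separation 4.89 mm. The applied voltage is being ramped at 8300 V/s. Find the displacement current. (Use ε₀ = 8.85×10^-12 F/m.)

E = V/d so dE/dt = (dV/dt)/d = 1.697×10^6 V/(m·s), and I_d = ε₀ A dE/dt = (8.85×10^-12)(1.70×10^-3)(1.697×10^6) = 2.55×10^-8 A.

2.55×10^-8 A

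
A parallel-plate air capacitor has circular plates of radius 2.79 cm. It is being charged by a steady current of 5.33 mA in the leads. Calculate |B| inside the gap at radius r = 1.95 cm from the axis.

2.67×10^-8 T

By continuity the displacement current in the gap matches the conduction current: I_d = 5.33×10^-3 A.
∮B·dl = μ₀ I_d,enc with I_d,enc = I_d r²/R² = 2.604×10^-3 A; so B = μ₀ I_d,enc/(2πr) = 2.67×10^-8 T.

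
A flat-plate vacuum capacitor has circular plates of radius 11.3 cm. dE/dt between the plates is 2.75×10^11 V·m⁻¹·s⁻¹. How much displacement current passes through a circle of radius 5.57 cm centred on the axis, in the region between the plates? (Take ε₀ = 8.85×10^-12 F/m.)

0.0237 A

Total displacement current: I_d = ε₀(πR²)(dE/dt) = (8.85×10^-12)(0.04011)(2.75×10^11) = 0.09762 A.
The field is uniform, so I_d,enc = I_d (r/R)² = (0.09762)(5.57/11.3)² = 0.0237 A.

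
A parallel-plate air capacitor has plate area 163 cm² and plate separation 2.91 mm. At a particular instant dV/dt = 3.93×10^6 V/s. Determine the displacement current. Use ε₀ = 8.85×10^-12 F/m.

1.95×10^-4 A

E = V/d so dE/dt = (dV/dt)/d = 1.351×10^9 V/(m·s), and I_d = ε₀ A dE/dt = (8.85×10^-12)(0.0163)(1.351×10^9) = 1.95×10^-4 A.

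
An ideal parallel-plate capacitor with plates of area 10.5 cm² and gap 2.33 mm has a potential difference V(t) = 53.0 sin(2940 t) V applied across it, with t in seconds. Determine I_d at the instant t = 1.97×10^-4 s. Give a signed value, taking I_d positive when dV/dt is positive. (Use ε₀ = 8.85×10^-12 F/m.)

5.20×10^-7 A

dV/dt = (53.0)(2940)·cos(0.57918) = 1.304×10^5 V/s.
I_d = C dV/dt with C = ε₀A/d = (8.85×10^-12)(1.05×10^-3)/(2.33×10^-3) = 3.988×10^-12 F, so I_d = (3.988×10^-12)(1.304×10^5) = 5.20×10^-7 A.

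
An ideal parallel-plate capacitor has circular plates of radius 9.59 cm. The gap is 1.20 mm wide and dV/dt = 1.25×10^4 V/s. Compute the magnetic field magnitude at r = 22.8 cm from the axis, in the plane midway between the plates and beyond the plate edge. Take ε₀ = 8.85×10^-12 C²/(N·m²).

2.34×10^-12 T

dE/dt = (dV/dt)/d = 1.042×10^7 V/(m·s); I_d = ε₀(πR²)(dE/dt) = (8.85×10^-12)(0.02889)(1.042×10^7) = 2.664×10^-6 A.
With r > R the enclosed displacement current is the full I_d; B = μ₀ I_d / (2πr) = 2.34×10^-12 T.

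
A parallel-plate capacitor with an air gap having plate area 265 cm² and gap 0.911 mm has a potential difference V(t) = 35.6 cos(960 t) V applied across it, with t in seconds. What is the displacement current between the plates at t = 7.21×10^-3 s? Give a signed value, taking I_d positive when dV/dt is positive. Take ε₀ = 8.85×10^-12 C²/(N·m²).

C = ε₀A/d = (8.85×10^-12)(0.0265)/(9.11×10^-4) = 2.574×10^-10 F. dV/dt = V₀ω·−sin(ωt); at ωt = 6.9216 rad this factor is -0.5959.
I_d = C dV/dt = (2.574×10^-10)(35.6)(960)(-0.5959) = -5.24×10^-6 A.

-5.24×10^-6 A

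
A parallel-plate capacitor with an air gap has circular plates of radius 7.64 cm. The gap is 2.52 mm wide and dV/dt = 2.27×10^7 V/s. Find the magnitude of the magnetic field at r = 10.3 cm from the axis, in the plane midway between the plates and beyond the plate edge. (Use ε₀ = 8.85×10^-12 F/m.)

dE/dt = (dV/dt)/d = 9.008×10^9 V/(m·s); I_d = ε₀(πR²)(dE/dt) = (8.85×10^-12)(0.01834)(9.008×10^9) = 1.462×10^-3 A.
With r > R the enclosed displacement current is the full I_d; B = μ₀ I_d / (2πr) = 2.84×10^-9 T.

2.84×10^-9 T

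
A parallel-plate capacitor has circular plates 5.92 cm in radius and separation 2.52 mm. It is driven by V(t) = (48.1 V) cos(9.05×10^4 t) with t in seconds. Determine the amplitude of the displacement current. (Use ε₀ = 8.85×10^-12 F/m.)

(dE/dt)_max = V₀ω/d = 1.727×10^9 V/(m·s); ω = 9.05×10^4 rad/s.
I_d,max = ε₀ A (dE/dt)_max = (8.85×10^-12)(0.01101)(1.727×10^9) = 1.68×10^-4 A.

1.68×10^-4 A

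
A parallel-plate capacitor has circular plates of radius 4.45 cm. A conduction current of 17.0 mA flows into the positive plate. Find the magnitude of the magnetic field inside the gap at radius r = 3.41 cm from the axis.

By continuity the displacement current in the gap matches the conduction current: I_d = 0.0170 A.
An Ampèrian loop of radius r encloses a fraction (r/R)² of I_d. Then B·2πr = μ₀ I_d (r/R)², giving B = μ₀ I_d r/(2πR²) = 5.85×10^-8 T.

5.85×10^-8 T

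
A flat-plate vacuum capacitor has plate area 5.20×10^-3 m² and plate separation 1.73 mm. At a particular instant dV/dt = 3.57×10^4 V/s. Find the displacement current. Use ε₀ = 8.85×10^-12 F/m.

The displacement current equals the charging current C dV/dt. With C = ε₀A/d = (8.85×10^-12)(5.20×10^-3)/(1.73×10^-3) = 2.660×10^-11 F, I_d = (2.660×10^-11)(3.57×10^4) = 9.50×10^-7 A.

9.50×10^-7 A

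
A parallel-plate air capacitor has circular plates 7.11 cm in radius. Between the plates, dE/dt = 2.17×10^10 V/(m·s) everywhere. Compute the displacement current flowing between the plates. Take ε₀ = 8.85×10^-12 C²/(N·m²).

I_d = ε₀ A (dE/dt) = (8.85×10^-12)(0.01588 m²)(2.17×10^10) = 3.05×10^-3 A.

3.05×10^-3 A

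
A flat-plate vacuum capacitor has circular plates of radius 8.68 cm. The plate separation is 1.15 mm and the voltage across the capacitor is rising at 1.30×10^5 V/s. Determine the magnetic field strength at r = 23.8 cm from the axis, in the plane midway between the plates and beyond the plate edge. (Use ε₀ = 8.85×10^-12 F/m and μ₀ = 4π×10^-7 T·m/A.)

I_d = C dV/dt with C = ε₀πR²/d = 1.822×10^-10 F, so I_d = (1.822×10^-10)(1.30×10^5) = 2.369×10^-5 A.
With r > R the enclosed displacement current is the full I_d; B = μ₀ I_d / (2πr) = 1.99×10^-11 T.

1.99×10^-11 T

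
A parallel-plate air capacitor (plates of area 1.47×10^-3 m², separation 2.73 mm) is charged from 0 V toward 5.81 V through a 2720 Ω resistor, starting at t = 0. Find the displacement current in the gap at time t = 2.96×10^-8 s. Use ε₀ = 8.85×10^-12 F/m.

C = ε₀A/d = (8.85×10^-12)(1.47×10^-3)/(2.73×10^-3) = 4.765×10^-12 F and τ = RC = 1.296×10^-8 s. I_d in the gap equals the RC charging current.
I_d(t) = (V₀/R) e^(−t/τ) = 2.136×10^-3 · e^(−2.284) = 2.18×10^-4 A.

2.18×10^-4 A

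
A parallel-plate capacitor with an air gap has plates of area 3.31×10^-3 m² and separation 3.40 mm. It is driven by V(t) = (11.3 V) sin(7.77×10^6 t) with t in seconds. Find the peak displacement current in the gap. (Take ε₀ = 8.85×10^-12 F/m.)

C = ε₀A/d = (8.85×10^-12)(3.31×10^-3)/(3.40×10^-3) = 8.616×10^-12 F; ω = 7.77×10^6 rad/s.
I_d = C dV/dt, so |I_d|_max = C V₀ ω = (8.616×10^-12)(11.3)(7.77×10^6) = 7.56×10^-4 A.

7.56×10^-4 A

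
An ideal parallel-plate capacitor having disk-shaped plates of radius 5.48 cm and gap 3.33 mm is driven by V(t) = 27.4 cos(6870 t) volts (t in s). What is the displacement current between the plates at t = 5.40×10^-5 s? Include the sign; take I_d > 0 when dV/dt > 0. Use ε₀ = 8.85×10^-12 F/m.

-1.71×10^-6 A

dE/dt = (V₀ω/d)·−sin(ωt) with ωt = 0.37098 rad: (27.4)(6870)(-0.3625)/(3.33×10^-3) = -2.049×10^7 V/(m·s).
I_d = ε₀ A dE/dt = (8.85×10^-12)(9.434×10^-3)(-2.049×10^7) = -1.71×10^-6 A.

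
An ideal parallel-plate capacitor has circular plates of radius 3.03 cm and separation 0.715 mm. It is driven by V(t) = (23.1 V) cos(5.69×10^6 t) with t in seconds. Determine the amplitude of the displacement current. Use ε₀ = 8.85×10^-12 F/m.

The displacement current equals the conduction current C dV/dt, which peaks at C V₀ ω.
With C = ε₀A/d = (8.85×10^-12)(2.884×10^-3)/(7.15×10^-4) = 3.570×10^-11 F and ω = 5.69×10^6 rad/s, I_d,max = (3.570×10^-11)(23.1)(5.69×10^6) = 4.69×10^-3 A.

4.69×10^-3 A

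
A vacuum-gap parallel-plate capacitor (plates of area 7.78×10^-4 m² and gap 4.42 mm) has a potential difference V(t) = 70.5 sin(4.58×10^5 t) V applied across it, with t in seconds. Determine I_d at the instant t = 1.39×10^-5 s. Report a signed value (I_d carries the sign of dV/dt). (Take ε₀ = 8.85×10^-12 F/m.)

5.01×10^-5 A

C = ε₀A/d = (8.85×10^-12)(7.78×10^-4)/(4.42×10^-3) = 1.558×10^-12 F. dV/dt = V₀ω·cos(ωt); at ωt = 6.3662 rad this factor is 0.9966.
I_d = C dV/dt = (1.558×10^-12)(70.5)(4.58×10^5)(0.9966) = 5.01×10^-5 A.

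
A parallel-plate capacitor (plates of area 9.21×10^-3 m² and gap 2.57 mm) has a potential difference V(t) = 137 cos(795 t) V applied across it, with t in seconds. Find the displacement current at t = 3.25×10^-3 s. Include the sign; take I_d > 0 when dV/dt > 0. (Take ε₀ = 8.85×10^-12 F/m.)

-1.83×10^-6 A

C = ε₀A/d = (8.85×10^-12)(9.21×10^-3)/(2.57×10^-3) = 3.172×10^-11 F. dV/dt = V₀ω·−sin(ωt); at ωt = 2.58375 rad this factor is -0.5294.
I_d = C dV/dt = (3.172×10^-11)(137)(795)(-0.5294) = -1.83×10^-6 A.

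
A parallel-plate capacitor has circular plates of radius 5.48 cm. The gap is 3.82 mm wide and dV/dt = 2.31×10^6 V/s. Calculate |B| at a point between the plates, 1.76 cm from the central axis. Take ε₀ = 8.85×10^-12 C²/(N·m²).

5.92×10^-11 T

dE/dt = (dV/dt)/d = 6.047×10^8 V/(m·s); I_d = ε₀(πR²)(dE/dt) = (8.85×10^-12)(9.434×10^-3)(6.047×10^8) = 5.049×10^-5 A.
∮B·dl = μ₀ I_d,enc with I_d,enc = I_d r²/R² = 5.208×10^-6 A; so B = μ₀ I_d,enc/(2πr) = 5.92×10^-11 T.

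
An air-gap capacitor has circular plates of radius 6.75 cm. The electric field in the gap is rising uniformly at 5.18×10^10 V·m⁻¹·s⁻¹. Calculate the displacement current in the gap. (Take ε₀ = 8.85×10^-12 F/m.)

With a uniform field, Φ_E = EA, so I_d = ε₀ A dE/dt = 6.56×10^-3 A.

6.56×10^-3 A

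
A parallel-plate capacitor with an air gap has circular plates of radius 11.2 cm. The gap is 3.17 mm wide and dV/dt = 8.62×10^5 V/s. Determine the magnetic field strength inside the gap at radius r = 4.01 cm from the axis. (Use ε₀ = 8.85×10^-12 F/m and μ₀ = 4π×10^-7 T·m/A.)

6.06×10^-11 T

dE/dt = (dV/dt)/d = 2.719×10^8 V/(m·s); I_d = ε₀(πR²)(dE/dt) = (8.85×10^-12)(0.03941)(2.719×10^8) = 9.483×10^-5 A.
For r < R the Ampère–Maxwell law gives B(2πr) = μ₀ I_d (r²/R²), so B = μ₀ I_d r/(2πR²) = (4π×10^-7)(9.483×10^-5)(0.0401)/(2π·0.112²) = 6.06×10^-11 T.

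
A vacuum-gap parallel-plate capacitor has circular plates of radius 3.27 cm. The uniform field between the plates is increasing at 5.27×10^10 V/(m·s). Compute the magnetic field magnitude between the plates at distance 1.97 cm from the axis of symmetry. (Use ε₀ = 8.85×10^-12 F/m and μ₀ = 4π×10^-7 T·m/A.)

I_d = ε₀ dΦ_E/dt = ε₀ πR² (dE/dt) = (8.85×10^-12)(3.359×10^-3)(5.27×10^10) = 1.567×10^-3 A through the full plate area.
An Ampèrian loop of radius r encloses a fraction (r/R)² of I_d. Then B·2πr = μ₀ I_d (r/R)², giving B = μ₀ I_d r/(2πR²) = 5.77×10^-9 T.

5.77×10^-9 T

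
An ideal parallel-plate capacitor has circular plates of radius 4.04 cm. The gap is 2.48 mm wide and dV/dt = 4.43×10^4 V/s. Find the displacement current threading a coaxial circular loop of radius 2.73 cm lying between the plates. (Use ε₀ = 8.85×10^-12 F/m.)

3.70×10^-7 A

dE/dt = (dV/dt)/d = 1.786×10^7 V/(m·s); I_d = ε₀(πR²)(dE/dt) = (8.85×10^-12)(5.128×10^-3)(1.786×10^7) = 8.105×10^-7 A.
Since J_d is uniform, the enclosed fraction is (r/R)² = 0.4566, giving I_d,enc = 3.70×10^-7 A.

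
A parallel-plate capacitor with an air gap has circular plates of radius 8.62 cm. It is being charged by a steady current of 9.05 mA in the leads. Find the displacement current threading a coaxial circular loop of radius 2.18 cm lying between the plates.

5.79×10^-4 A

By continuity the displacement current in the gap matches the conduction current: I_d = 9.05×10^-3 A.
Since J_d is uniform, the enclosed fraction is (r/R)² = 0.06396, giving I_d,enc = 5.79×10^-4 A.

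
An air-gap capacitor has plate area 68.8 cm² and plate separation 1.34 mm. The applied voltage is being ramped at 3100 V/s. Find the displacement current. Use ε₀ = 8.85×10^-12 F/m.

The displacement current equals the charging current C dV/dt. With C = ε₀A/d = (8.85×10^-12)(6.88×10^-3)/(1.34×10^-3) = 4.544×10^-11 F, I_d = (4.544×10^-11)(3100) = 1.41×10^-7 A.

1.41×10^-7 A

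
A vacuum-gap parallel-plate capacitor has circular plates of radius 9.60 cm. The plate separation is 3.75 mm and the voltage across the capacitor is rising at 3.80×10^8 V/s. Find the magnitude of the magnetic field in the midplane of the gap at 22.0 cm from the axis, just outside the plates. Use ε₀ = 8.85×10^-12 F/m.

dE/dt = (dV/dt)/d = 1.013×10^11 V/(m·s); I_d = ε₀(πR²)(dE/dt) = (8.85×10^-12)(0.02895)(1.013×10^11) = 0.02595 A.
For r ≥ R the full I_d is enclosed: B = μ₀ I_d/(2πr) = (4π×10^-7)(0.02595)/(2π·0.220) = 2.36×10^-8 T.

2.36×10^-8 T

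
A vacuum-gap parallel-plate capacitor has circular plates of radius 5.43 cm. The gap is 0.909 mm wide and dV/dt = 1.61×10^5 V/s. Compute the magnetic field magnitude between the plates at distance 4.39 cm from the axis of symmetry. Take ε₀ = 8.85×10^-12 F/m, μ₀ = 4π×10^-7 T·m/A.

4.32×10^-11 T

dE/dt = (dV/dt)/d = 1.771×10^8 V/(m·s); I_d = ε₀(πR²)(dE/dt) = (8.85×10^-12)(9.263×10^-3)(1.771×10^8) = 1.452×10^-5 A.
∮B·dl = μ₀ I_d,enc with I_d,enc = I_d r²/R² = 9.491×10^-6 A; so B = μ₀ I_d,enc/(2πr) = 4.32×10^-11 T.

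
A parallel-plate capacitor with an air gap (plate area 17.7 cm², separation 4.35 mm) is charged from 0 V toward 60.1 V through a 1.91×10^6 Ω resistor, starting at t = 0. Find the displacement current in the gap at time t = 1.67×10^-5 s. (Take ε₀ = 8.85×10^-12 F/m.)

C = ε₀A/d = (8.85×10^-12)(1.77×10^-3)/(4.35×10^-3) = 3.601×10^-12 F, so τ = RC = 6.878×10^-6 s.
The conduction current is I(t) = (V₀/R) e^(−t/τ), and the displacement current between the plates equals it.
t/τ = 2.428; I_d = (60.1/1.91×10^6) · e^(−2.428) = (3.147×10^-5)(0.08821) = 2.78×10^-6 A.

2.78×10^-6 A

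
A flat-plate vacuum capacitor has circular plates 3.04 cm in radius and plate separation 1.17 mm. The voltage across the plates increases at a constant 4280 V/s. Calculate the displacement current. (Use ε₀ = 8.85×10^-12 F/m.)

9.40×10^-8 A

The field between the plates is E = V/d, so dE/dt = (4280)/(1.17×10^-3 m) = 3.658×10^6 V/(m·s).
I_d = ε₀ A (dE/dt) = (8.85×10^-12)(2.903×10^-3)(3.658×10^6) = 9.40×10^-8 A.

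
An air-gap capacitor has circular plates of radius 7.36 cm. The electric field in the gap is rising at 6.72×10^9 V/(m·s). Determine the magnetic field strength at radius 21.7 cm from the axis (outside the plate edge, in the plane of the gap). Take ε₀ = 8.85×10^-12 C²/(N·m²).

9.33×10^-10 T

I_d = ε₀ dΦ_E/dt = ε₀ πR² (dE/dt) = (8.85×10^-12)(0.01702)(6.72×10^9) = 1.012×10^-3 A through the full plate area.
Outside the plates the loop encloses all of I_d, so B·2πr = μ₀ I_d and B = 9.33×10^-10 T.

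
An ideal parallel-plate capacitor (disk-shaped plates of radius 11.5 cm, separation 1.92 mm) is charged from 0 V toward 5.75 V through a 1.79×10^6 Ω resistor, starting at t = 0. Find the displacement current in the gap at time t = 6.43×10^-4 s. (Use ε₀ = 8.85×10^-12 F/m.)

4.92×10^-7 A

With C = ε₀A/d = (8.85×10^-12)(0.04155)/(1.92×10^-3) = 1.915×10^-10 F, the time constant is τ = RC = 3.428×10^-4 s, so t/τ = 1.876 and e^(−t/τ) = 0.1532.
I_d = I_cond = (V₀/R) e^(−t/τ) = (3.212×10^-6)(0.1532) = 4.92×10^-7 A.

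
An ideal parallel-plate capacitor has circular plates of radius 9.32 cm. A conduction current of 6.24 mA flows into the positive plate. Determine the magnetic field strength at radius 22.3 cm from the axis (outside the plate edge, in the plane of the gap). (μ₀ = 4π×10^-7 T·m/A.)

5.60×10^-9 T

By continuity the displacement current in the gap matches the conduction current: I_d = 6.24×10^-3 A.
For r ≥ R the full I_d is enclosed: B = μ₀ I_d/(2πr) = (4π×10^-7)(6.24×10^-3)/(2π·0.223) = 5.60×10^-9 T.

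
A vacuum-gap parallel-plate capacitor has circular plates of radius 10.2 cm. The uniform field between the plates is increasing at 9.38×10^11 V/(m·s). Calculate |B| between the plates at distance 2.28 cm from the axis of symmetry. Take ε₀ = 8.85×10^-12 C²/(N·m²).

Through the whole plate area (πR² = 0.03269 m²), I_d = ε₀ πR² dE/dt = 0.2714 A.
An Ampèrian loop of radius r encloses a fraction (r/R)² of I_d. Then B·2πr = μ₀ I_d (r/R)², giving B = μ₀ I_d r/(2πR²) = 1.19×10^-7 T.

1.19×10^-7 T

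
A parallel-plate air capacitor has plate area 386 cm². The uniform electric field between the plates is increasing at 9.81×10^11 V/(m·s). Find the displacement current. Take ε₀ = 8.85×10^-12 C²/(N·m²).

I_d = ε₀ A (dE/dt) = (8.85×10^-12)(0.0386 m²)(9.81×10^11) = 0.335 A.

0.335 A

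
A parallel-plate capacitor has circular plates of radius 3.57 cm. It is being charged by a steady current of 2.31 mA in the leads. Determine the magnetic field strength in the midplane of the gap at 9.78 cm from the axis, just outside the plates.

By continuity the displacement current in the gap matches the conduction current: I_d = 2.31×10^-3 A.
Outside the plates the loop encloses all of I_d, so B·2πr = μ₀ I_d and B = 4.72×10^-9 T.

4.72×10^-9 T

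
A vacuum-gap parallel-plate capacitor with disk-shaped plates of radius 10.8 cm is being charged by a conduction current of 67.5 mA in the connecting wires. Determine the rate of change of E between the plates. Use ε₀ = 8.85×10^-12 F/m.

The displacement current between the plates equals the conduction current, I_d = 67.5 mA.
Inverting I_d = ε₀ A dE/dt gives dE/dt = 0.0675 / (8.85×10^-12 · 0.03664) = 2.08×10^11 V/(m·s).

2.08×10^11 V/(m·s)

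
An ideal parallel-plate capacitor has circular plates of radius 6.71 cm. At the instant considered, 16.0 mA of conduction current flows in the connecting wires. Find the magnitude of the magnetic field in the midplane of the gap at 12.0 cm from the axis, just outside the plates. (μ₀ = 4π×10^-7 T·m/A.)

2.67×10^-8 T

No conduction current crosses the gap, so I_d there equals the 0.0160 A in the leads.
With r > R the enclosed displacement current is the full I_d; B = μ₀ I_d / (2πr) = 2.67×10^-8 T.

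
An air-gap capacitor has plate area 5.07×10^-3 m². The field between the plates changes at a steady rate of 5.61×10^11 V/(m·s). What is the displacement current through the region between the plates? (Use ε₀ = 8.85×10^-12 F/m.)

With a uniform field, Φ_E = EA, so I_d = ε₀ A dE/dt = 0.0252 A.

0.0252 A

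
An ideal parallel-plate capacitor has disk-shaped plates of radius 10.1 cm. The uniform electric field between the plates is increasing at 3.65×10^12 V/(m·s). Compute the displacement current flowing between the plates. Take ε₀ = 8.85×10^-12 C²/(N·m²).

I_d = ε₀ A (dE/dt) = (8.85×10^-12)(0.03205 m²)(3.65×10^12) = 1.04 A.

1.04 A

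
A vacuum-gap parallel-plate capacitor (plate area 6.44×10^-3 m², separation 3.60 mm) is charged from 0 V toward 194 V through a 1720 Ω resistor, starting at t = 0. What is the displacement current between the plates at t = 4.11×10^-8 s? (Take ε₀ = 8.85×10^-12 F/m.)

With C = ε₀A/d = (8.85×10^-12)(6.44×10^-3)/(3.60×10^-3) = 1.583×10^-11 F, the time constant is τ = RC = 2.723×10^-8 s, so t/τ = 1.509 and e^(−t/τ) = 0.2211.
I_d = I_cond = (V₀/R) e^(−t/τ) = (0.1128)(0.2211) = 0.0249 A.

0.0249 A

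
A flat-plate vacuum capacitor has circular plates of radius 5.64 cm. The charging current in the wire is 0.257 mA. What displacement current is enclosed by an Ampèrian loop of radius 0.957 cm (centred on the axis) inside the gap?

By continuity the displacement current in the gap matches the conduction current: I_d = 2.57×10^-4 A.
Through an area πr² the displacement current is I_d·(πr²/πR²) = I_d (r/R)² = 7.40×10^-6 A.

7.40×10^-6 A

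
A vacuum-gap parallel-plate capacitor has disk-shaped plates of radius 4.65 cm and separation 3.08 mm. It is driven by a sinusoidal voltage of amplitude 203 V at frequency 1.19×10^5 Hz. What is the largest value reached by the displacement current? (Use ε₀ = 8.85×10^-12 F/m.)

The displacement current equals the conduction current C dV/dt, which peaks at C V₀ ω.
With C = ε₀A/d = (8.85×10^-12)(6.793×10^-3)/(3.08×10^-3) = 1.952×10^-11 F and ω = 2πf = 7.477×10^5 rad/s, I_d,max = (1.952×10^-11)(203)(7.477×10^5) = 2.96×10^-3 A.

2.96×10^-3 A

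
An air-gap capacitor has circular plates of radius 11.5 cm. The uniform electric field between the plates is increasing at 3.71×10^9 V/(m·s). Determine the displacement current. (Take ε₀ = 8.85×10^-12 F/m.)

With a uniform field, Φ_E = EA, so I_d = ε₀ A dE/dt = 1.36×10^-3 A.

1.36×10^-3 A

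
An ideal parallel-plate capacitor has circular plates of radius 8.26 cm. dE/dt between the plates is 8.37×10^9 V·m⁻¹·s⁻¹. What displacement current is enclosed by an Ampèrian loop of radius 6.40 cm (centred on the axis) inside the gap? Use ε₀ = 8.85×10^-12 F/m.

9.53×10^-4 A

I_d = ε₀ dΦ_E/dt = ε₀ πR² (dE/dt) = (8.85×10^-12)(0.02143)(8.37×10^9) = 1.587×10^-3 A through the full plate area.
Since J_d is uniform, the enclosed fraction is (r/R)² = 0.6003, giving I_d,enc = 9.53×10^-4 A.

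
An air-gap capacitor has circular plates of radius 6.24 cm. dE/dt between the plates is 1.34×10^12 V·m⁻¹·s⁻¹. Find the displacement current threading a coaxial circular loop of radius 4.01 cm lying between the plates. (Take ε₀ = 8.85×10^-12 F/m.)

Through the whole plate area (πR² = 0.01223 m²), I_d = ε₀ πR² dE/dt = 0.1450 A.
Through an area πr² the displacement current is I_d·(πr²/πR²) = I_d (r/R)² = 0.0599 A.

0.0599 A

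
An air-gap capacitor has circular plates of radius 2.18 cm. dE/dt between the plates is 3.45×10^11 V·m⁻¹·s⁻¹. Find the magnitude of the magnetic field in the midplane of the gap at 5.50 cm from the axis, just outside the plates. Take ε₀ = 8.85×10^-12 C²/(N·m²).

1.66×10^-8 T

I_d = ε₀ dΦ_E/dt = ε₀ πR² (dE/dt) = (8.85×10^-12)(1.493×10^-3)(3.45×10^11) = 4.559×10^-3 A through the full plate area.
Outside the plates the loop encloses all of I_d, so B·2πr = μ₀ I_d and B = 1.66×10^-8 T.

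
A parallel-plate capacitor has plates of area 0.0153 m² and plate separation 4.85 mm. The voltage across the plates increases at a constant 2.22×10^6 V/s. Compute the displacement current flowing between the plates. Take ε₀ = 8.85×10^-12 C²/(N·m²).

The field between the plates is E = V/d, so dE/dt = (2.22×10^6)/(4.85×10^-3 m) = 4.577×10^8 V/(m·s).
I_d = ε₀ A (dE/dt) = (8.85×10^-12)(0.0153)(4.577×10^8) = 6.20×10^-5 A.

6.20×10^-5 A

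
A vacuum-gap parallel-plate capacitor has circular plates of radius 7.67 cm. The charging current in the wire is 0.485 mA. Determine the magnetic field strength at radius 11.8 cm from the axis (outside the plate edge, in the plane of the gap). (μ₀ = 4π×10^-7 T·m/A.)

Between the plates the displacement current equals the wire current: I_d = 0.485 mA = 4.85×10^-4 A.
For r ≥ R the full I_d is enclosed: B = μ₀ I_d/(2πr) = (4π×10^-7)(4.85×10^-4)/(2π·0.118) = 8.22×10^-10 T.

8.22×10^-10 T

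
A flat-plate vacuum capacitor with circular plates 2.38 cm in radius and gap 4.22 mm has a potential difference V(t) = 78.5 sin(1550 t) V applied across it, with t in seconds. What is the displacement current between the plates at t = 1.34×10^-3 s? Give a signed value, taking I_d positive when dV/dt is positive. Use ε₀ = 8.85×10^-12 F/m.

-2.20×10^-7 A

dE/dt = (V₀ω/d)·cos(ωt) with ωt = 2.077 rad: (78.5)(1550)(-0.4849)/(4.22×10^-3) = -1.398×10^7 V/(m·s).
I_d = ε₀ A dE/dt = (8.85×10^-12)(1.780×10^-3)(-1.398×10^7) = -2.20×10^-7 A.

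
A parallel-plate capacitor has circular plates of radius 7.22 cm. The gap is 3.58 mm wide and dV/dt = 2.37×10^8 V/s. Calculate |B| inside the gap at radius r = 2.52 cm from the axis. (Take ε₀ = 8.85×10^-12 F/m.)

dE/dt = (dV/dt)/d = 6.620×10^10 V/(m·s); I_d = ε₀(πR²)(dE/dt) = (8.85×10^-12)(0.01638)(6.620×10^10) = 9.597×10^-3 A.
An Ampèrian loop of radius r encloses a fraction (r/R)² of I_d. Then B·2πr = μ₀ I_d (r/R)², giving B = μ₀ I_d r/(2πR²) = 9.28×10^-9 T.

9.28×10^-9 T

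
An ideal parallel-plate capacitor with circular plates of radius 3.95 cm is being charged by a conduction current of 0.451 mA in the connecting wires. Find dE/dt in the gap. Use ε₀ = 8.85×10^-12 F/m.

Charge continuity gives I_d = I = 4.51×10^-4 A between the plates.
Since I_d = ε₀ A dE/dt, dE/dt = I_d/(ε₀A) = (4.51×10^-4)/((8.85×10^-12)(4.902×10^-3)) = 1.04×10^10 V/(m·s).

1.04×10^10 V/(m·s)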